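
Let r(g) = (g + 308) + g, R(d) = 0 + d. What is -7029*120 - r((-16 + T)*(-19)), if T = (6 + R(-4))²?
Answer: -844244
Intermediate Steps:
R(d) = d
T = 4 (T = (6 - 4)² = 2² = 4)
r(g) = 308 + 2*g (r(g) = (308 + g) + g = 308 + 2*g)
-7029*120 - r((-16 + T)*(-19)) = -7029*120 - (308 + 2*((-16 + 4)*(-19))) = -843480 - (308 + 2*(-12*(-19))) = -843480 - (308 + 2*228) = -843480 - (308 + 456) = -843480 - 1*764 = -843480 - 764 = -844244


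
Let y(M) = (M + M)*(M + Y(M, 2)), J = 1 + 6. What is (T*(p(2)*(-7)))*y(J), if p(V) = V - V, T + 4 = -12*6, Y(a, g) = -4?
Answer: 0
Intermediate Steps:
T = -76 (T = -4 - 12*6 = -4 - 72 = -76)
J = 7
p(V) = 0
y(M) = 2*M*(-4 + M) (y(M) = (M + M)*(M - 4) = (2*M)*(-4 + M) = 2*M*(-4 + M))
(T*(p(2)*(-7)))*y(J) = (-0*(-7))*(2*7*(-4 + 7)) = (-76*0)*(2*7*3) = 0*42 = 0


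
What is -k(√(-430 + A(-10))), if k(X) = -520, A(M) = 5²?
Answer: 520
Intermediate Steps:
A(M) = 25
-k(√(-430 + A(-10))) = -1*(-520) = 520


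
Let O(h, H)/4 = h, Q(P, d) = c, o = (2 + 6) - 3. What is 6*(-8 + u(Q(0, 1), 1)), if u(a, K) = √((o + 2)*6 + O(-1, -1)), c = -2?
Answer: -48 + 6*√38 ≈ -11.014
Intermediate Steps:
o = 5 (o = 8 - 3 = 5)
Q(P, d) = -2
O(h, H) = 4*h
u(a, K) = √38 (u(a, K) = √((5 + 2)*6 + 4*(-1)) = √(7*6 - 4) = √(42 - 4) = √38)
6*(-8 + u(Q(0, 1), 1)) = 6*(-8 + √38) = -48 + 6*√38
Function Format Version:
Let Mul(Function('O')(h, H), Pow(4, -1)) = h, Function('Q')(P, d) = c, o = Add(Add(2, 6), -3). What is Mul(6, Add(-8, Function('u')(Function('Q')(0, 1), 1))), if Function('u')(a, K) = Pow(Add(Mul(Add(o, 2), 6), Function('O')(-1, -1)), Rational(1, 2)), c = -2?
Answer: Add(-48, Mul(6, Pow(38, Rational(1, 2)))) ≈ -11.014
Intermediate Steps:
o = 5 (o = Add(8, -3) = 5)
Function('Q')(P, d) = -2
Function('O')(h, H) = Mul(4, h)
Function('u')(a, K) = Pow(38, Rational(1, 2)) (Function('u')(a, K) = Pow(Add(Mul(Add(5, 2), 6), Mul(4, -1)), Rational(1, 2)) = Pow(Add(Mul(7, 6), -4), Rational(1, 2)) = Pow(Add(42, -4), Rational(1, 2)) = Pow(38, Rational(1, 2)))
Mul(6, Add(-8, Function('u')(Function('Q')(0, 1), 1))) = Mul(6, Add(-8, Pow(38, Rational(1, 2)))) = Add(-48, Mul(6, Pow(38, Rational(1, 2))))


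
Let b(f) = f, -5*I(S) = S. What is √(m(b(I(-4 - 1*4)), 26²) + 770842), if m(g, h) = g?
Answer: √19271090/5 ≈ 877.98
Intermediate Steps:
I(S) = -S/5
√(m(b(I(-4 - 1*4)), 26²) + 770842) = √(-(-4 - 1*4)/5 + 770842) = √(-(-4 - 4)/5 + 770842) = √(-⅕*(-8) + 770842) = √(8/5 + 770842) = √(3854218/5) = √19271090/5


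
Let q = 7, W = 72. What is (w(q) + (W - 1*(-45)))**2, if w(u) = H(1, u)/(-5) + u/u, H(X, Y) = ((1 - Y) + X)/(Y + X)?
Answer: 893025/64 ≈ 13954.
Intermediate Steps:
H(X, Y) = (1 + X - Y)/(X + Y)
w(u) = 1 - (2 - u)/(5*(1 + u)) (w(u) = ((1 + 1 - u)/(1 + u))/(-5) + u/u = ((2 - u)/(1 + u))*(-1/5) + 1 = -(2 - u)/(5*(1 + u)) + 1 = 1 - (2 - u)/(5*(1 + u)))
(w(q) + (W - 1*(-45)))**2 = (3*(1 + 2*7)/(5*(1 + 7)) + (72 - 1*(-45)))**2 = ((3/5)*(1 + 14)/8 + (72 + 45))**2 = ((3/5)*(1/8)*15 + 117)**2 = (9/8 + 117)**2 = (945/8)**2 = 893025/64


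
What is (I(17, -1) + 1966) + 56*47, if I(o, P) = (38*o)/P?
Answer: 3952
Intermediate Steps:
I(o, P) = 38*o/P
(I(17, -1) + 1966) + 56*47 = (38*17/(-1) + 1966) + 56*47 = (38*17*(-1) + 1966) + 2632 = (-646 + 1966) + 2632 = 1320 + 2632 = 3952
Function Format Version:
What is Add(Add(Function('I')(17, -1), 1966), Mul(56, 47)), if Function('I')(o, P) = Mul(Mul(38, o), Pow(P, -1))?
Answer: 3952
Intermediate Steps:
Function('I')(o, P) = Mul(38, o, Pow(P, -1))
Add(Add(Function('I')(17, -1), 1966), Mul(56, 47)) = Add(Add(Mul(38, 17, Pow(-1, -1)), 1966), Mul(56, 47)) = Add(Add(Mul(38, 17, -1), 1966), 2632) = Add(Add(-646, 1966), 2632) = Add(1320, 2632) = 3952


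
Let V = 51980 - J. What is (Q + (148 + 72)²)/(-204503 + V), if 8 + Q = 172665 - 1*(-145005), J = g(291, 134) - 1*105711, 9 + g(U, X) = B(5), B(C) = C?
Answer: -183031/23404 ≈ -7.8205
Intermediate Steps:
g(U, X) = -4 (g(U, X) = -9 + 5 = -4)
J = -105715 (J = -4 - 1*105711 = -4 - 105711 = -105715)
V = 157695 (V = 51980 - 1*(-105715) = 51980 + 105715 = 157695)
Q = 317662 (Q = -8 + (172665 - 1*(-145005)) = -8 + (172665 + 145005) = -8 + 317670 = 317662)
(Q + (148 + 72)²)/(-204503 + V) = (317662 + (148 + 72)²)/(-204503 + 157695) = (317662 + 220²)/(-46808) = (317662 + 48400)*(-1/46808) = 366062*(-1/46808) = -183031/23404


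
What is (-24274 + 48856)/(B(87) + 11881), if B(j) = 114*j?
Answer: 24582/21799 ≈ 1.1277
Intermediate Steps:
(-24274 + 48856)/(B(87) + 11881) = (-24274 + 48856)/(114*87 + 11881) = 24582/(9918 + 11881) = 24582/21799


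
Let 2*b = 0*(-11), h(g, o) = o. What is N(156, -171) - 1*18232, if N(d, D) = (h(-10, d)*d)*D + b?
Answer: -4179688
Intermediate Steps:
b = 0 (b = (0*(-11))/2 = (½)*0 = 0)
N(d, D) = D*d² (N(d, D) = (d*d)*D + 0 = d²*D + 0 = D*d² + 0 = D*d²)
N(156, -171) - 1*18232 = -171*156² - 1*18232 = -171*24336 - 18232 = -4161456 - 18232 = -4179688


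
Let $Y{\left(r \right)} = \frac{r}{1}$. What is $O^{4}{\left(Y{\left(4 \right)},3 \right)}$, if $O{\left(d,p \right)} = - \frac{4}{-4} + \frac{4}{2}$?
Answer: $81$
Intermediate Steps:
$Y{\left(r \right)} = r$ ($Y{\left(r \right)} = r 1 = r$)
$O{\left(d,p \right)} = 3$ ($O{\left(d,p \right)} = \left(-4\right) \left(- \frac{1}{4}\right) + 4 \cdot \frac{1}{2} = 1 + 2 = 3$)
$O^{4}{\left(Y{\left(4 \right)},3 \right)} = 3^{4} = 81$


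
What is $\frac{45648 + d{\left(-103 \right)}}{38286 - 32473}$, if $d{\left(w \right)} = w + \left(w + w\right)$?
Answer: $\frac{45339}{5813} \approx 7.7996$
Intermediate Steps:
$d{\left(w \right)} = 3 w$ ($d{\left(w \right)} = w + 2 w = 3 w$)
$\frac{45648 + d{\left(-103 \right)}}{38286 - 32473} = \frac{45648 + 3 \left(-103\right)}{38286 - 32473} = \frac{45648 - 309}{5813} = 45339 \cdot \frac{1}{5813} = \frac{45339}{5813}$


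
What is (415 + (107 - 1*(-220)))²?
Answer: 550564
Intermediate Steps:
(415 + (107 - 1*(-220)))² = (415 + (107 + 220))² = (415 + 327)² = 742² = 550564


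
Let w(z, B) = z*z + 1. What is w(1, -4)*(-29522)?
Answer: -59044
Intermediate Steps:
w(z, B) = 1 + z² (w(z, B) = z² + 1 = 1 + z²)
w(1, -4)*(-29522) = (1 + 1²)*(-29522) = (1 + 1)*(-29522) = 2*(-29522) = -59044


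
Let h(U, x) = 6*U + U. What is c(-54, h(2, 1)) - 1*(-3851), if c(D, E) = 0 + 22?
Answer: 3873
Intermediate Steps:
h(U, x) = 7*U
c(D, E) = 22
c(-54, h(2, 1)) - 1*(-3851) = 22 - 1*(-3851) = 22 + 3851 = 3873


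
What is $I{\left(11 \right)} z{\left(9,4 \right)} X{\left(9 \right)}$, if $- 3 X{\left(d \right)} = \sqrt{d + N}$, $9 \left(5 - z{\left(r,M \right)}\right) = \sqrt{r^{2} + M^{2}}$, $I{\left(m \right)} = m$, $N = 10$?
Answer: $\frac{11 \sqrt{19} \left(-45 + \sqrt{97}\right)}{27} \approx -62.423$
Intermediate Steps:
$z{\left(r,M \right)} = 5 - \frac{\sqrt{M^{2} + r^{2}}}{9}$ ($z{\left(r,M \right)} = 5 - \frac{\sqrt{r^{2} + M^{2}}}{9} = 5 - \frac{\sqrt{M^{2} + r^{2}}}{9}$)
$X{\left(d \right)} = - \frac{\sqrt{10 + d}}{3}$ ($X{\left(d \right)} = - \frac{\sqrt{d + 10}}{3} = - \frac{\sqrt{10 + d}}{3}$)
$I{\left(11 \right)} z{\left(9,4 \right)} X{\left(9 \right)} = 11 \left(5 - \frac{\sqrt{4^{2} + 9^{2}}}{9}\right) \left(- \frac{\sqrt{10 + 9}}{3}\right) = 11 \left(5 - \frac{\sqrt{16 + 81}}{9}\right) \left(- \frac{\sqrt{19}}{3}\right) = 11 \left(5 - \frac{\sqrt{97}}{9}\right) \left(- \frac{\sqrt{19}}{3}\right) = \left(55 - \frac{11 \sqrt{97}}{9}\right) \left(- \frac{\sqrt{19}}{3}\right) = - \frac{\sqrt{19} \left(55 - \frac{11 \sqrt{97}}{9}\right)}{3}$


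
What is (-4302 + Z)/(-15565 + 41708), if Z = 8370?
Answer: 4068/26143 ≈ 0.15561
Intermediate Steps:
(-4302 + Z)/(-15565 + 41708) = (-4302 + 8370)/(-15565 + 41708) = 4068/26143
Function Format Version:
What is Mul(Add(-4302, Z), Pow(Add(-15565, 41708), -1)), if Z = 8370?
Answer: Rational(4068, 26143) ≈ 0.15561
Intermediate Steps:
Mul(Add(-4302, Z), Pow(Add(-15565, 41708), -1)) = Mul(Add(-4302, 8370), Pow(Add(-15565, 41708), -1)) = Mul(4068, Pow(26143, -1)) = Mul(4068, Rational(1, 26143)) = Rational(4068, 26143)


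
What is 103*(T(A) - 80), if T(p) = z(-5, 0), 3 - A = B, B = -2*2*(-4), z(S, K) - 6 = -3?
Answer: -7931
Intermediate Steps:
z(S, K) = 3 (z(S, K) = 6 - 3 = 3)
B = 16 (B = -4*(-4) = 16)
A = -13 (A = 3 - 1*16 = 3 - 16 = -13)
T(p) = 3
103*(T(A) - 80) = 103*(3 - 80) = 103*(-77) = -7931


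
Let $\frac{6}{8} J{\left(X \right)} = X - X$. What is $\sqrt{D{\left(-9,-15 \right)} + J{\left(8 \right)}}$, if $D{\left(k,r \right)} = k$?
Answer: $3 i \approx 3.0 i$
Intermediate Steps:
$J{\left(X \right)} = 0$ ($J{\left(X \right)} = \frac{4 \left(X - X\right)}{3} = \frac{4}{3} \cdot 0 = 0$)
$\sqrt{D{\left(-9,-15 \right)} + J{\left(8 \right)}} = \sqrt{-9 + 0} = \sqrt{-9} = 3 i$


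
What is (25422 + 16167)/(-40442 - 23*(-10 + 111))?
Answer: -13863/14255 ≈ -0.97250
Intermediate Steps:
(25422 + 16167)/(-40442 - 23*(-10 + 111)) = 41589/(-40442 - 23*101) = 41589/(-40442 - 2323) = 41589/(-42765) = 41589*(-1/42765) = -13863/14255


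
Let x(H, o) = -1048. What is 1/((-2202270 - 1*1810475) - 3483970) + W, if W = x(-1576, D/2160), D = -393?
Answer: -7856557321/7496715 ≈ -1048.0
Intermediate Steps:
W = -1048
1/((-2202270 - 1*1810475) - 3483970) + W = 1/((-2202270 - 1*1810475) - 3483970) - 1048 = 1/((-2202270 - 1810475) - 3483970) - 1048 = 1/(-4012745 - 3483970) - 1048 = 1/(-7496715) - 1048 = -1/7496715 - 1048 = -7856557321/7496715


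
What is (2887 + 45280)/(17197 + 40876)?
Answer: 48167/58073 ≈ 0.82942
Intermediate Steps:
(2887 + 45280)/(17197 + 40876) = 48167/58073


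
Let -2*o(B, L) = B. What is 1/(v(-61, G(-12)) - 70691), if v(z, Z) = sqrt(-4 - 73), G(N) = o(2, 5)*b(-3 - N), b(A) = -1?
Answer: -70691/4997217558 - I*sqrt(77)/4997217558 ≈ -1.4146e-5 - 1.756e-9*I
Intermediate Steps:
o(B, L) = -B/2
G(N) = 1 (G(N) = -1/2*2*(-1) = -1*(-1) = 1)
v(z, Z) = I*sqrt(77) (v(z, Z) = sqrt(-77) = I*sqrt(77))
1/(v(-61, G(-12)) - 70691) = 1/(I*sqrt(77) - 70691) = 1/(-70691 + I*sqrt(77))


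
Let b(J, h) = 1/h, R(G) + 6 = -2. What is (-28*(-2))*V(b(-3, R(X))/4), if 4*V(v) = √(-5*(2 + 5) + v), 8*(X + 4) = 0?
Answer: 7*I*√2242/4 ≈ 82.862*I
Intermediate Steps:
X = -4 (X = -4 + (⅛)*0 = -4 + 0 = -4)
R(G) = -8 (R(G) = -6 - 2 = -8)
V(v) = √(-35 + v)/4 (V(v) = √(-5*(2 + 5) + v)/4 = √(-5*7 + v)/4 = √(-35 + v)/4)
(-28*(-2))*V(b(-3, R(X))/4) = (-28*(-2))*(√(-35 + 1/(-8*4))/4) = 56*(√(-35 - ⅛*¼)/4) = 56*(√(-35 - 1/32)/4) = 56*(√(-1121/32)/4) = 56*((I*√2242/8)/4) = 56*(I*√2242/32) = 7*I*√2242/4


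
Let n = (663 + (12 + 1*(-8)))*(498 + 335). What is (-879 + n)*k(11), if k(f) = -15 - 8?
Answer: -12758836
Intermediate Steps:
k(f) = -23
n = 555611 (n = (663 + (12 - 8))*833 = (663 + 4)*833 = 667*833 = 555611)
(-879 + n)*k(11) = (-879 + 555611)*(-23) = 554732*(-23) = -12758836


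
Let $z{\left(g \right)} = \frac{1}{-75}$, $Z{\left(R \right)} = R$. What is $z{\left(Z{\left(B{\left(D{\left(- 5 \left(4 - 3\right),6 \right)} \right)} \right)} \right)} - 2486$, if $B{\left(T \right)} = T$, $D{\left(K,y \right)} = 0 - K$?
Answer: $- \frac{186451}{75} \approx -2486.0$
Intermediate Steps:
$D{\left(K,y \right)} = - K$
$z{\left(g \right)} = - \frac{1}{75}$
$z{\left(Z{\left(B{\left(D{\left(- 5 \left(4 - 3\right),6 \right)} \right)} \right)} \right)} - 2486 = - \frac{1}{75} - 2486 = - \frac{186451}{75}$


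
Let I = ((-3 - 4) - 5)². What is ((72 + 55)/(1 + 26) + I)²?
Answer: 16120225/729 ≈ 22113.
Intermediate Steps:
I = 144 (I = (-7 - 5)² = (-12)² = 144)
((72 + 55)/(1 + 26) + I)² = ((72 + 55)/(1 + 26) + 144)² = (127/27 + 144)² = (4015/27)² = 16120225/729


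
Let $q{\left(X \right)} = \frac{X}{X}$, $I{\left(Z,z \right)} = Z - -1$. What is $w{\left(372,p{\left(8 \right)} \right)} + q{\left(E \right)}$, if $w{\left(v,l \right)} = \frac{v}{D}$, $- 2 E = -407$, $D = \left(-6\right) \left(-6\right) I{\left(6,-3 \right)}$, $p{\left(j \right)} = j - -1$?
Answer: $\frac{52}{21} \approx 2.4762$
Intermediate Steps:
$p{\left(j \right)} = 1 + j$ ($p{\left(j \right)} = j + 1 = 1 + j$)
$I{\left(Z,z \right)} = 1 + Z$ ($I{\left(Z,z \right)} = Z + 1 = 1 + Z$)
$D = 252$ ($D = \left(-6\right) \left(-6\right) \left(1 + 6\right) = 36 \cdot 7 = 252$)
$E = \frac{407}{2}$ ($E = \left(- \frac{1}{2}\right) \left(-407\right) = \frac{407}{2} \approx 203.5$)
$q{\left(X \right)} = 1$
$w{\left(v,l \right)} = \frac{v}{252}$
$w{\left(372,p{\left(8 \right)} \right)} + q{\left(E \right)} = \frac{1}{252} \cdot 372 + 1 = \frac{31}{21} + 1 = \frac{52}{21}$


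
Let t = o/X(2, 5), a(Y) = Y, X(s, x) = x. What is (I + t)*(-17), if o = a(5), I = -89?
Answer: 1496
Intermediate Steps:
o = 5
t = 1 (t = 5/5 = 5*(⅕) = 1)
(I + t)*(-17) = (-89 + 1)*(-17) = -88*(-17) = 1496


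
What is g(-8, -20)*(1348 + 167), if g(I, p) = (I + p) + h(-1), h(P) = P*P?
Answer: -40905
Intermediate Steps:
h(P) = P²
g(I, p) = 1 + I + p (g(I, p) = (I + p) + (-1)² = (I + p) + 1 = 1 + I + p)
g(-8, -20)*(1348 + 167) = (1 - 8 - 20)*(1348 + 167) = -27*1515 = -40905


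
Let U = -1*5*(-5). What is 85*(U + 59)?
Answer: 7140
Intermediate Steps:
U = 25 (U = -5*(-5) = 25)
85*(U + 59) = 85*(25 + 59) = 85*84 = 7140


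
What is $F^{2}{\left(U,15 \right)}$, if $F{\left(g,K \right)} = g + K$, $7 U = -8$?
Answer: $\frac{9409}{49} \approx 192.02$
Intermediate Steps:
$U = - \frac{8}{7}$ ($U = \frac{1}{7} \left(-8\right) = - \frac{8}{7} \approx -1.1429$)
$F{\left(g,K \right)} = K + g$
$F^{2}{\left(U,15 \right)} = \left(15 - \frac{8}{7}\right)^{2} = \left(\frac{97}{7}\right)^{2} = \frac{9409}{49}$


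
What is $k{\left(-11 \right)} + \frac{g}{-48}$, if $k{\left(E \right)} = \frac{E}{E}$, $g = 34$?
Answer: $\frac{7}{24} \approx 0.29167$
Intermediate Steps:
$k{\left(E \right)} = 1$
$k{\left(-11 \right)} + \frac{g}{-48} = 1 + \frac{34}{-48} = 1 + 34 \left(- \frac{1}{48}\right) = 1 - \frac{17}{24} = \frac{7}{24}$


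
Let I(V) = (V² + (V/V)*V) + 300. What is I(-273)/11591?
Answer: 74556/11591 ≈ 6.4322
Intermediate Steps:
I(V) = 300 + V + V² (I(V) = (V² + 1*V) + 300 = (V² + V) + 300 = (V + V²) + 300 = 300 + V + V²)
I(-273)/11591 = (300 - 273 + (-273)²)/11591 = (300 - 273 + 74529)*(1/11591) = 74556*(1/11591) = 74556/11591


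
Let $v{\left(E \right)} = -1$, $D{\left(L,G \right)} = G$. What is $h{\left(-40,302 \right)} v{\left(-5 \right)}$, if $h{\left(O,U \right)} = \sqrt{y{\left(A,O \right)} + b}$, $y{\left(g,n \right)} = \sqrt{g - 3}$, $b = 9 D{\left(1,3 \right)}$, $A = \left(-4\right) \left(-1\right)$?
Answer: $- 2 \sqrt{7} \approx -5.2915$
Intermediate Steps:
$A = 4$
$b = 27$ ($b = 9 \cdot 3 = 27$)
$y{\left(g,n \right)} = \sqrt{-3 + g}$
$h{\left(O,U \right)} = 2 \sqrt{7}$ ($h{\left(O,U \right)} = \sqrt{\sqrt{-3 + 4} + 27} = \sqrt{\sqrt{1} + 27} = \sqrt{1 + 27} = \sqrt{28} = 2 \sqrt{7}$)
$h{\left(-40,302 \right)} v{\left(-5 \right)} = 2 \sqrt{7} \left(-1\right) = - 2 \sqrt{7}$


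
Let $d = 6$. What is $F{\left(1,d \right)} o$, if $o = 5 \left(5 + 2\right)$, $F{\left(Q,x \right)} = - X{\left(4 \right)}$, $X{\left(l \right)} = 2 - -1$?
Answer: $-105$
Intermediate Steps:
$X{\left(l \right)} = 3$ ($X{\left(l \right)} = 2 + 1 = 3$)
$F{\left(Q,x \right)} = -3$ ($F{\left(Q,x \right)} = \left(-1\right) 3 = -3$)
$o = 35$ ($o = 5 \cdot 7 = 35$)
$F{\left(1,d \right)} o = \left(-3\right) 35 = -105$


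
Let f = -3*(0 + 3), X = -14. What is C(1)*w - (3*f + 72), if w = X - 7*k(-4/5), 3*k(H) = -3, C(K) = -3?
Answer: -24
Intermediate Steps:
k(H) = -1 (k(H) = (⅓)*(-3) = -1)
f = -9 (f = -3*3 = -9)
w = -7 (w = -14 - 7*(-1) = -14 + 7 = -7)
C(1)*w - (3*f + 72) = -3*(-7) - (3*(-9) + 72) = 21 - (-27 + 72) = 21 - 1*45 = 21 - 45 = -24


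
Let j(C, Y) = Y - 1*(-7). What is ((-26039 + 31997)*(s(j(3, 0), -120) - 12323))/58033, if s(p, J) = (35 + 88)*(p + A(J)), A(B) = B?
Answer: -156230676/58033 ≈ -2692.1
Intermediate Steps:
j(C, Y) = 7 + Y (j(C, Y) = Y + 7 = 7 + Y)
s(p, J) = 123*J + 123*p (s(p, J) = (35 + 88)*(p + J) = 123*(J + p) = 123*J + 123*p)
((-26039 + 31997)*(s(j(3, 0), -120) - 12323))/58033 = ((-26039 + 31997)*((123*(-120) + 123*(7 + 0)) - 12323))/58033 = (5958*((-14760 + 123*7) - 12323))*(1/58033) = (5958*((-14760 + 861) - 12323))*(1/58033) = (5958*(-13899 - 12323))*(1/58033) = (5958*(-26222))*(1/58033) = -156230676*1/58033 = -156230676/58033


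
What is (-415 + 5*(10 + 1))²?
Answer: 129600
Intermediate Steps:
(-415 + 5*(10 + 1))² = (-415 + 5*11)² = (-415 + 55)² = (-360)² = 129600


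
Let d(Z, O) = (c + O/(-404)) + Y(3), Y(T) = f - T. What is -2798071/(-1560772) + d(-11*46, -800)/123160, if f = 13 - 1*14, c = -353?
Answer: 8687422064689/4853673157880 ≈ 1.7899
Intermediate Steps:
f = -1 (f = 13 - 14 = -1)
Y(T) = -1 - T
d(Z, O) = -357 - O/404 (d(Z, O) = (-353 + O/(-404)) + (-1 - 1*3) = (-353 + O*(-1/404)) + (-1 - 3) = (-353 - O/404) - 4 = -357 - O/404)
-2798071/(-1560772) + d(-11*46, -800)/123160 = -2798071/(-1560772) + (-357 - 1/404*(-800))/123160 = -2798071*(-1/1560772) + (-357 + 200/101)*(1/123160) = 2798071/1560772 - 35857/101*1/123160 = 2798071/1560772 - 35857/12439160 = 8687422064689/4853673157880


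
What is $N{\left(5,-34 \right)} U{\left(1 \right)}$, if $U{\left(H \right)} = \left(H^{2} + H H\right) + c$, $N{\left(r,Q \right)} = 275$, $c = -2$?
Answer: $0$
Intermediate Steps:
$U{\left(H \right)} = -2 + 2 H^{2}$ ($U{\left(H \right)} = \left(H^{2} + H H\right) - 2 = \left(H^{2} + H^{2}\right) - 2 = 2 H^{2} - 2 = -2 + 2 H^{2}$)
$N{\left(5,-34 \right)} U{\left(1 \right)} = 275 \left(-2 + 2 \cdot 1^{2}\right) = 275 \left(-2 + 2 \cdot 1\right) = 275 \left(-2 + 2\right) = 275 \cdot 0 = 0$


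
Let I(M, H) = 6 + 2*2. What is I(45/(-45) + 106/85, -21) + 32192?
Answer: 32202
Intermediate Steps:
I(M, H) = 10 (I(M, H) = 6 + 4 = 10)
I(45/(-45) + 106/85, -21) + 32192 = 10 + 32192 = 32202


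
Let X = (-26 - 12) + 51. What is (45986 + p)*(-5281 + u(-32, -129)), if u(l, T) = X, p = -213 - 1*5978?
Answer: -209640060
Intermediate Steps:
p = -6191 (p = -213 - 5978 = -6191)
X = 13 (X = -38 + 51 = 13)
u(l, T) = 13
(45986 + p)*(-5281 + u(-32, -129)) = (45986 - 6191)*(-5281 + 13) = 39795*(-5268) = -209640060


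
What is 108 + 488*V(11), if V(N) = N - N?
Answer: 108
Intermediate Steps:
V(N) = 0
108 + 488*V(11) = 108 + 488*0 = 108 + 0 = 108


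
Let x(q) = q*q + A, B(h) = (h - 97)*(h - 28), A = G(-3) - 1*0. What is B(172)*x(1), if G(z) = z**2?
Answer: 108000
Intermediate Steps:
A = 9 (A = (-3)**2 - 1*0 = 9 + 0 = 9)
B(h) = (-97 + h)*(-28 + h)
x(q) = 9 + q**2 (x(q) = q*q + 9 = q**2 + 9 = 9 + q**2)
B(172)*x(1) = (2716 + 172**2 - 125*172)*(9 + 1**2) = (2716 + 29584 - 21500)*(9 + 1) = 10800*10 = 108000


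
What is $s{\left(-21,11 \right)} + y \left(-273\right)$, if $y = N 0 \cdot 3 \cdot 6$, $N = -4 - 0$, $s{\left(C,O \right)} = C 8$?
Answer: $-168$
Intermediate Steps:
$s{\left(C,O \right)} = 8 C$
$N = -4$ ($N = -4 + 0 = -4$)
$y = 0$ ($y = - 4 \cdot 0 \cdot 3 \cdot 6 = \left(-4\right) 0 \cdot 6 = 0 \cdot 6 = 0$)
$s{\left(-21,11 \right)} + y \left(-273\right) = 8 \left(-21\right) + 0 \left(-273\right) = -168 + 0 = -168$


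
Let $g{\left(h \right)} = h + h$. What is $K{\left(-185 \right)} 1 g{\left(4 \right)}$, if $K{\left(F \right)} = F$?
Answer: $-1480$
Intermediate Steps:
$g{\left(h \right)} = 2 h$
$K{\left(-185 \right)} 1 g{\left(4 \right)} = - 185 \cdot 1 \cdot 2 \cdot 4 = - 185 \cdot 1 \cdot 8 = \left(-185\right) 8 = -1480$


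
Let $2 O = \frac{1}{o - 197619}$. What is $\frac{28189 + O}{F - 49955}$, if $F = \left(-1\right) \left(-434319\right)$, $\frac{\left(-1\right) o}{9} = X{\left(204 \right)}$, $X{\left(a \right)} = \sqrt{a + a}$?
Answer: $\frac{733914448460365}{10007105363558088} + \frac{\sqrt{102}}{1667850893926348} \approx 0.073339$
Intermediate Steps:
$X{\left(a \right)} = \sqrt{2} \sqrt{a}$ ($X{\left(a \right)} = \sqrt{2 a} = \sqrt{2} \sqrt{a}$)
$o = - 18 \sqrt{102}$ ($o = - 9 \sqrt{2} \sqrt{204} = - 9 \sqrt{2} \cdot 2 \sqrt{51} = - 9 \cdot 2 \sqrt{102} = - 18 \sqrt{102} \approx -181.79$)
$F = 434319$
$O = \frac{1}{2 \left(-197619 - 18 \sqrt{102}\right)}$ ($O = \frac{1}{2 \left(- 18 \sqrt{102} - 197619\right)} = \frac{1}{2 \left(-197619 - 18 \sqrt{102}\right)} \approx -2.5278 \cdot 10^{-6}$)
$\frac{28189 + O}{F - 49955} = \frac{28189 - \left(\frac{65873}{26035490742} - \frac{\sqrt{102}}{4339248457}\right)}{434319 - 49955} = \frac{\frac{733914448460365}{26035490742} + \frac{\sqrt{102}}{4339248457}}{384364} = \left(\frac{733914448460365}{26035490742} + \frac{\sqrt{102}}{4339248457}\right) \frac{1}{384364} = \frac{733914448460365}{10007105363558088} + \frac{\sqrt{102}}{1667850893926348}$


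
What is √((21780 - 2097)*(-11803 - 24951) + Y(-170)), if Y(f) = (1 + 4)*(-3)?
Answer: I*√723428997 ≈ 26897.0*I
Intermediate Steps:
Y(f) = -15 (Y(f) = 5*(-3) = -15)
√((21780 - 2097)*(-11803 - 24951) + Y(-170)) = √((21780 - 2097)*(-11803 - 24951) - 15) = √(19683*(-36754) - 15) = √(-723428982 - 15) = √(-723428997) = I*√723428997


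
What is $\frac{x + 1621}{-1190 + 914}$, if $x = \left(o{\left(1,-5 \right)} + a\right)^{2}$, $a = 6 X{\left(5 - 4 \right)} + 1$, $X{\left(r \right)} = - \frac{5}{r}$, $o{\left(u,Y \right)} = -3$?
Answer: $- \frac{115}{12} \approx -9.5833$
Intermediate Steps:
$a = -29$ ($a = 6 \left(- \frac{5}{5 - 4}\right) + 1 = 6 \left(- \frac{5}{1}\right) + 1 = 6 \left(\left(-5\right) 1\right) + 1 = 6 \left(-5\right) + 1 = -30 + 1 = -29$)
$x = 1024$ ($x = \left(-3 - 29\right)^{2} = \left(-32\right)^{2} = 1024$)
$\frac{x + 1621}{-1190 + 914} = \frac{1024 + 1621}{-1190 + 914} = \frac{2645}{-276} = 2645 \left(- \frac{1}{276}\right) = - \frac{115}{12}$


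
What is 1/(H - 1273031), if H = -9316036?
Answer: -1/10589067 ≈ -9.4437e-8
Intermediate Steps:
1/(H - 1273031) = 1/(-9316036 - 1273031) = 1/(-10589067) = -1/10589067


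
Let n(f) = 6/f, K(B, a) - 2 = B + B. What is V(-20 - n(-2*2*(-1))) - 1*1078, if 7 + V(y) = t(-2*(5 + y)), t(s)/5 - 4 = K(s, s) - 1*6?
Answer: -755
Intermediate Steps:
K(B, a) = 2 + 2*B (K(B, a) = 2 + (B + B) = 2 + 2*B)
t(s) = 10*s (t(s) = 20 + 5*((2 + 2*s) - 1*6) = 20 + 5*((2 + 2*s) - 6) = 20 + 5*(-4 + 2*s) = 20 + (-20 + 10*s) = 10*s)
V(y) = -107 - 20*y (V(y) = -7 + 10*(-2*(5 + y)) = -7 + 10*(-10 - 2*y) = -7 + (-100 - 20*y) = -107 - 20*y)
V(-20 - n(-2*2*(-1))) - 1*1078 = (-107 - 20*(-20 - 6/(-2*2*(-1)))) - 1*1078 = (-107 - 20*(-20 - 6/((-4*(-1))))) - 1078 = (-107 - 20*(-20 - 6/4)) - 1078 = (-107 - 20*(-20 - 1*3/2)) - 1078 = (-107 - 20*(-20 - 3/2)) - 1078 = (-107 - 20*(-43/2)) - 1078 = (-107 + 430) - 1078 = 323 - 1078 = -755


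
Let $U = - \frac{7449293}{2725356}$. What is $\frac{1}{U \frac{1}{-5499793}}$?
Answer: $\frac{14988893851308}{7449293} \approx 2.0121 \cdot 10^{6}$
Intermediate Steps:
$U = - \frac{7449293}{2725356}$ ($U = \left(-7449293\right) \frac{1}{2725356} = - \frac{7449293}{2725356} \approx -2.7333$)
$\frac{1}{U \frac{1}{-5499793}} = \frac{1}{\left(- \frac{7449293}{2725356}\right) \frac{1}{-5499793}} = \frac{1}{\left(- \frac{7449293}{2725356}\right) \left(- \frac{1}{5499793}\right)} = \frac{1}{\frac{7449293}{14988893851308}} = \frac{14988893851308}{7449293}$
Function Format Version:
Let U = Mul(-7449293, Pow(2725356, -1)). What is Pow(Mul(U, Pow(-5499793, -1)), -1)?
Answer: Rational(14988893851308, 7449293) ≈ 2.0121e+6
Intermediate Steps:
U = Rational(-7449293, 2725356) (U = Mul(-7449293, Rational(1, 2725356)) = Rational(-7449293, 2725356) ≈ -2.7333)
Pow(Mul(U, Pow(-5499793, -1)), -1) = Pow(Mul(Rational(-7449293, 2725356), Pow(-5499793, -1)), -1) = Pow(Mul(Rational(-7449293, 2725356), Rational(-1, 5499793)), -1) = Pow(Rational(7449293, 14988893851308), -1) = Rational(14988893851308, 7449293)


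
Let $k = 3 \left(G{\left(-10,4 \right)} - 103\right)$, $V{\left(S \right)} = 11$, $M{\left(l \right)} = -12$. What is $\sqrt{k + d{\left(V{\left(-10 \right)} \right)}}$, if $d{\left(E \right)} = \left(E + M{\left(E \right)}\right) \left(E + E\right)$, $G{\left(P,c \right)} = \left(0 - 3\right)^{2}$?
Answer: $4 i \sqrt{19} \approx 17.436 i$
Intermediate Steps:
$G{\left(P,c \right)} = 9$ ($G{\left(P,c \right)} = \left(-3\right)^{2} = 9$)
$d{\left(E \right)} = 2 E \left(-12 + E\right)$ ($d{\left(E \right)} = \left(E - 12\right) \left(E + E\right) = \left(-12 + E\right) 2 E = 2 E \left(-12 + E\right)$)
$k = -282$ ($k = 3 \left(9 - 103\right) = 3 \left(-94\right) = -282$)
$\sqrt{k + d{\left(V{\left(-10 \right)} \right)}} = \sqrt{-282 + 2 \cdot 11 \left(-12 + 11\right)} = \sqrt{-282 + 2 \cdot 11 \left(-1\right)} = \sqrt{-282 - 22} = \sqrt{-304} = 4 i \sqrt{19}$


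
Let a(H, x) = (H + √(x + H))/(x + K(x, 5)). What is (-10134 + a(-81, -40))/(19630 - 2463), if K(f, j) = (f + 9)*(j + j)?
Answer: -3546819/6008450 - 11*I/6008450 ≈ -0.59031 - 1.8308e-6*I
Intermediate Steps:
K(f, j) = 2*j*(9 + f) (K(f, j) = (9 + f)*(2*j) = 2*j*(9 + f))
a(H, x) = (H + √(H + x))/(90 + 11*x) (a(H, x) = (H + √(x + H))/(x + 2*5*(9 + x)) = (H + √(H + x))/(x + (90 + 10*x)) = (H + √(H + x))/(90 + 11*x))
(-10134 + a(-81, -40))/(19630 - 2463) = (-10134 + (-81 + √(-81 - 40))/(90 + 11*(-40)))/(19630 - 2463) = (-10134 + (-81 + √(-121))/(90 - 440))/17167 = (-10134 + (-81 + 11*I)/(-350))*(1/17167) = (-10134 - (-81 + 11*I)/350)*(1/17167) = (-10134 + (81/350 - 11*I/350))*(1/17167) = (-3546819/350 - 11*I/350)*(1/17167) = -3546819/6008450 - 11*I/6008450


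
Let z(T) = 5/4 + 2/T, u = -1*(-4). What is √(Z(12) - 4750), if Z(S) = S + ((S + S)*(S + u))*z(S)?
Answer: 3*I*√466 ≈ 64.761*I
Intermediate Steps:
u = 4
z(T) = 5/4 + 2/T (z(T) = 5*(¼) + 2/T = 5/4 + 2/T)
Z(S) = S + 2*S*(4 + S)*(5/4 + 2/S) (Z(S) = S + ((S + S)*(S + 4))*(5/4 + 2/S) = S + ((2*S)*(4 + S))*(5/4 + 2/S) = S + (2*S*(4 + S))*(5/4 + 2/S) = S + 2*S*(4 + S)*(5/4 + 2/S))
√(Z(12) - 4750) = √((16 + 15*12 + (5/2)*12²) - 4750) = √((16 + 180 + (5/2)*144) - 4750) = √((16 + 180 + 360) - 4750) = √(556 - 4750) = √(-4194) = 3*I*√466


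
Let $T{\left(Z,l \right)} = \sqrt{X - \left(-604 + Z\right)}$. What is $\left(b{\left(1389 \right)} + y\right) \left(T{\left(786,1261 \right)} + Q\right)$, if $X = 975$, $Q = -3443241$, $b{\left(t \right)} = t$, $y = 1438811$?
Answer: $-4958955688200 + 1440200 \sqrt{793} \approx -4.9589 \cdot 10^{12}$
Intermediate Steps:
$T{\left(Z,l \right)} = \sqrt{1579 - Z}$ ($T{\left(Z,l \right)} = \sqrt{975 - \left(-604 + Z\right)} = \sqrt{1579 - Z}$)
$\left(b{\left(1389 \right)} + y\right) \left(T{\left(786,1261 \right)} + Q\right) = \left(1389 + 1438811\right) \left(\sqrt{1579 - 786} - 3443241\right) = 1440200 \left(\sqrt{1579 - 786} - 3443241\right) = 1440200 \left(\sqrt{793} - 3443241\right) = 1440200 \left(-3443241 + \sqrt{793}\right) = -4958955688200 + 1440200 \sqrt{793}$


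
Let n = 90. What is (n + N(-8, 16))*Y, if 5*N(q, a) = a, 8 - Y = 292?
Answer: -132344/5 ≈ -26469.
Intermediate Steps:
Y = -284 (Y = 8 - 1*292 = 8 - 292 = -284)
N(q, a) = a/5
(n + N(-8, 16))*Y = (90 + (⅕)*16)*(-284) = (90 + 16/5)*(-284) = (466/5)*(-284) = -132344/5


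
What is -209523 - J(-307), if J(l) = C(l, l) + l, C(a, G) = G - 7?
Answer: -208902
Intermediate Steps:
C(a, G) = -7 + G
J(l) = -7 + 2*l (J(l) = (-7 + l) + l = -7 + 2*l)
-209523 - J(-307) = -209523 - (-7 + 2*(-307)) = -209523 - (-7 - 614) = -209523 - 1*(-621) = -209523 + 621 = -208902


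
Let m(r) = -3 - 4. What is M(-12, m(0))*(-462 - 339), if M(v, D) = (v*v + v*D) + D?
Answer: -177021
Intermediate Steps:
m(r) = -7
M(v, D) = D + v**2 + D*v (M(v, D) = (v**2 + D*v) + D = D + v**2 + D*v)
M(-12, m(0))*(-462 - 339) = (-7 + (-12)**2 - 7*(-12))*(-462 - 339) = (-7 + 144 + 84)*(-801) = 221*(-801) = -177021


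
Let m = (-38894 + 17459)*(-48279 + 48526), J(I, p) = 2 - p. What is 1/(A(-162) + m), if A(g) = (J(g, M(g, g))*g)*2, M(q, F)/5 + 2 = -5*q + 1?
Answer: -1/3984513 ≈ -2.5097e-7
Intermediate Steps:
M(q, F) = -5 - 25*q (M(q, F) = -10 + 5*(-5*q + 1) = -10 + 5*(1 - 5*q) = -10 + (5 - 25*q) = -5 - 25*q)
m = -5294445 (m = -21435*247 = -5294445)
A(g) = 2*g*(7 + 25*g) (A(g) = ((2 - (-5 - 25*g))*g)*2 = ((2 + (5 + 25*g))*g)*2 = ((7 + 25*g)*g)*2 = (g*(7 + 25*g))*2 = 2*g*(7 + 25*g))
1/(A(-162) + m) = 1/(2*(-162)*(7 + 25*(-162)) - 5294445) = 1/(2*(-162)*(7 - 4050) - 5294445) = 1/(2*(-162)*(-4043) - 5294445) = 1/(1309932 - 5294445) = 1/(-3984513) = -1/3984513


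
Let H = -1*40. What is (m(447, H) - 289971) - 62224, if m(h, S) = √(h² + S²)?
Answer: -352195 + √201409 ≈ -3.5175e+5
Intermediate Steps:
H = -40
m(h, S) = √(S² + h²)
(m(447, H) - 289971) - 62224 = (√((-40)² + 447²) - 289971) - 62224 = (√(1600 + 199809) - 289971) - 62224 = (√201409 - 289971) - 62224 = (-289971 + √201409) - 62224 = -352195 + √201409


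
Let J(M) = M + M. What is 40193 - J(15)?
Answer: 40163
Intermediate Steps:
J(M) = 2*M
40193 - J(15) = 40193 - 2*15 = 40193 - 1*30 = 40193 - 30 = 40163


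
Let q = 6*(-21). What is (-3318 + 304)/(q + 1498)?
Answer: -1507/686 ≈ -2.1968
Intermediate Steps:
q = -126
(-3318 + 304)/(q + 1498) = (-3318 + 304)/(-126 + 1498) = -3014/1372 = -3014*1/1372 = -1507/686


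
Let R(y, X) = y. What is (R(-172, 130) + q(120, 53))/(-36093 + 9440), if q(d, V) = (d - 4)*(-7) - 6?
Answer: 90/2423 ≈ 0.037144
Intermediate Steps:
q(d, V) = 22 - 7*d (q(d, V) = (-4 + d)*(-7) - 6 = (28 - 7*d) - 6 = 22 - 7*d)
(R(-172, 130) + q(120, 53))/(-36093 + 9440) = (-172 + (22 - 7*120))/(-36093 + 9440) = (-172 + (22 - 840))/(-26653) = (-172 - 818)*(-1/26653) = -990*(-1/26653) = 90/2423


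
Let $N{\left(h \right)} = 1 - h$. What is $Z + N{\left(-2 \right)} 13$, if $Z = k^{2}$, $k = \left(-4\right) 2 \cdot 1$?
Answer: $103$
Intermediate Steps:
$k = -8$ ($k = \left(-8\right) 1 = -8$)
$Z = 64$ ($Z = \left(-8\right)^{2} = 64$)
$Z + N{\left(-2 \right)} 13 = 64 + \left(1 - -2\right) 13 = 64 + \left(1 + 2\right) 13 = 64 + 3 \cdot 13 = 64 + 39 = 103$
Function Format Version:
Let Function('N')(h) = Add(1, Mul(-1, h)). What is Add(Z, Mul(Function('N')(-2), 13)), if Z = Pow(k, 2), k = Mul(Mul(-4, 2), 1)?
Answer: 103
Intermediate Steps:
k = -8 (k = Mul(-8, 1) = -8)
Z = 64 (Z = Pow(-8, 2) = 64)
Add(Z, Mul(Function('N')(-2), 13)) = Add(64, Mul(Add(1, Mul(-1, -2)), 13)) = Add(64, Mul(Add(1, 2), 13)) = Add(64, Mul(3, 13)) = Add(64, 39) = 103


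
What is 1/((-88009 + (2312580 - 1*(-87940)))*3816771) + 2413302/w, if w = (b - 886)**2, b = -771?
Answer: 21300587586869336911/24233990195712210669 ≈ 0.87895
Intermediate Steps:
w = 2745649 (w = (-771 - 886)**2 = (-1657)**2 = 2745649)
1/((-88009 + (2312580 - 1*(-87940)))*3816771) + 2413302/w = 1/((-88009 + (2312580 - 1*(-87940)))*3816771) + 2413302/2745649 = (1/3816771)/(-88009 + (2312580 + 87940)) + 2413302*(1/2745649) = (1/3816771)/(-88009 + 2400520) + 2413302/2745649 = (1/3816771)/2312511 + 2413302/2745649 = (1/2312511)*(1/3816771) + 2413302/2745649 = 1/8826324921981 + 2413302/2745649 = 21300587586869336911/24233990195712210669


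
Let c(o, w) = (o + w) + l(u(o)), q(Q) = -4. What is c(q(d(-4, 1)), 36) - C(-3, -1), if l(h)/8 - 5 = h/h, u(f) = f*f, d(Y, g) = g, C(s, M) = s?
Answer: 83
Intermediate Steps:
u(f) = f²
l(h) = 48 (l(h) = 40 + 8*(h/h) = 40 + 8*1 = 40 + 8 = 48)
c(o, w) = 48 + o + w (c(o, w) = (o + w) + 48 = 48 + o + w)
c(q(d(-4, 1)), 36) - C(-3, -1) = (48 - 4 + 36) - 1*(-3) = 80 + 3 = 83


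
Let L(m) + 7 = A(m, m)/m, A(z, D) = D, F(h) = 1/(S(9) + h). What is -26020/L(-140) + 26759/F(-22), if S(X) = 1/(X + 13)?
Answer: -38487571/66 ≈ -5.8315e+5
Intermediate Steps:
S(X) = 1/(13 + X)
F(h) = 1/(1/22 + h) (F(h) = 1/(1/(13 + 9) + h) = 1/(1/22 + h))
L(m) = -6 (L(m) = -7 + m/m = -7 + 1 = -6)
-26020/L(-140) + 26759/F(-22) = -26020/(-6) + 26759/((22/(1 + 22*(-22)))) = -26020*(-1/6) + 26759/((22/(1 - 484))) = 13010/3 + 26759/((22/(-483))) = 13010/3 + 26759/((22*(-1/483))) = 13010/3 + 26759/(-22/483) = 13010/3 + 26759*(-483/22) = 13010/3 - 12924597/22 = -38487571/66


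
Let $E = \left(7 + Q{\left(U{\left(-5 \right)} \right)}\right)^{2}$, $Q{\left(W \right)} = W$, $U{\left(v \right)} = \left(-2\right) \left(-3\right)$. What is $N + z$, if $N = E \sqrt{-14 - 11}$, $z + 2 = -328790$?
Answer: $-328792 + 845 i \approx -3.2879 \cdot 10^{5} + 845.0 i$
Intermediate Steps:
$U{\left(v \right)} = 6$
$E = 169$ ($E = \left(7 + 6\right)^{2} = 13^{2} = 169$)
$z = -328792$ ($z = -2 - 328790 = -328792$)
$N = 845 i$ ($N = 169 \sqrt{-14 - 11} = 169 \sqrt{-25} = 169 \cdot 5 i = 845 i \approx 845.0 i$)
$N + z = 845 i - 328792 = -328792 + 845 i$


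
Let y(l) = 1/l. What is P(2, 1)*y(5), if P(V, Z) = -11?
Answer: -11/5 ≈ -2.2000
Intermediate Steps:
P(2, 1)*y(5) = -11/5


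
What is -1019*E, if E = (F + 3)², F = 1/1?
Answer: -16304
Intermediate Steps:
F = 1
E = 16 (E = (1 + 3)² = 4² = 16)
-1019*E = -1019*16 = -16304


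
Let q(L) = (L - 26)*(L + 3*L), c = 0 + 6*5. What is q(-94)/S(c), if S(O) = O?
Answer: 1504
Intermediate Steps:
c = 30 (c = 0 + 30 = 30)
q(L) = 4*L*(-26 + L) (q(L) = (-26 + L)*(4*L) = 4*L*(-26 + L))
q(-94)/S(c) = (4*(-94)*(-26 - 94))/30 = (4*(-94)*(-120))*(1/30) = 45120*(1/30) = 1504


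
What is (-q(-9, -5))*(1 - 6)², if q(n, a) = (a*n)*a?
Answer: 5625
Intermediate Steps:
q(n, a) = n*a²
(-q(-9, -5))*(1 - 6)² = (-(-9)*(-5)²)*(1 - 6)² = -(-9)*25*(-5)² = -1*(-225)*25 = 225*25 = 5625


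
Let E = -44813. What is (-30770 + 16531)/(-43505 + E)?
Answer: 14239/88318 ≈ 0.16122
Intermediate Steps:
(-30770 + 16531)/(-43505 + E) = (-30770 + 16531)/(-43505 - 44813) = -14239/(-88318) = -14239*(-1/88318) = 14239/88318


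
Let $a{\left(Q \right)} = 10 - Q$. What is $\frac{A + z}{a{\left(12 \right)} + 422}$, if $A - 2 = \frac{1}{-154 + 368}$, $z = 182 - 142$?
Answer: $\frac{8989}{89880} \approx 0.10001$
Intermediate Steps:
$z = 40$
$A = \frac{429}{214}$ ($A = 2 + \frac{1}{-154 + 368} = 2 + \frac{1}{214} = \frac{429}{214} \approx 2.0047$)
$\frac{A + z}{a{\left(12 \right)} + 422} = \frac{\frac{429}{214} + 40}{\left(10 - 12\right) + 422} = \frac{8989}{214 \left(\left(10 - 12\right) + 422\right)} = \frac{8989}{214 \left(-2 + 422\right)} = \frac{8989}{214 \cdot 420} = \frac{8989}{214} \cdot \frac{1}{420} = \frac{8989}{89880}$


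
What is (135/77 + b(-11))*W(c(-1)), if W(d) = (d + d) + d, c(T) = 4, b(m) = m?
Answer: -8544/77 ≈ -110.96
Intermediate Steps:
W(d) = 3*d (W(d) = 2*d + d = 3*d)
(135/77 + b(-11))*W(c(-1)) = (135/77 - 11)*(3*4) = (135*(1/77) - 11)*12 = (135/77 - 11)*12 = -712/77*12 = -8544/77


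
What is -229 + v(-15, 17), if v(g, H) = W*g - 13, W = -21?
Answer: 73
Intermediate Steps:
v(g, H) = -13 - 21*g (v(g, H) = -21*g - 13 = -13 - 21*g)
-229 + v(-15, 17) = -229 + (-13 - 21*(-15)) = -229 + (-13 + 315) = -229 + 302 = 73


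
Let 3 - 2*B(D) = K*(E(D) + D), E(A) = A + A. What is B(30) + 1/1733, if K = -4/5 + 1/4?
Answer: 181969/6932 ≈ 26.251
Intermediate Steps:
K = -11/20 (K = -4*⅕ + 1*(¼) = -⅘ + ¼ = -11/20 ≈ -0.55000)
E(A) = 2*A
B(D) = 3/2 + 33*D/40 (B(D) = 3/2 - (-11)*(2*D + D)/40 = 3/2 - (-11)*3*D/40 = 3/2 - (-33)*D/40 = 3/2 + 33*D/40)
B(30) + 1/1733 = (3/2 + (33/40)*30) + 1/1733 = (3/2 + 99/4) + 1/1733 = 105/4 + 1/1733 = 181969/6932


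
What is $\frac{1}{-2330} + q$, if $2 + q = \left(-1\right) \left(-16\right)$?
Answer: $\frac{32619}{2330} \approx 14.0$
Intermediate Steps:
$q = 14$ ($q = -2 - -16 = -2 + 16 = 14$)
$\frac{1}{-2330} + q = \frac{1}{-2330} + 14 = - \frac{1}{2330} + 14 = \frac{32619}{2330}$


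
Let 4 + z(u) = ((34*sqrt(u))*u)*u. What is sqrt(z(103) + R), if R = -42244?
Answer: sqrt(-42248 + 360706*sqrt(103)) ≈ 1902.2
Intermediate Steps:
z(u) = -4 + 34*u**(5/2) (z(u) = -4 + ((34*sqrt(u))*u)*u = -4 + (34*u**(3/2))*u = -4 + 34*u**(5/2))
sqrt(z(103) + R) = sqrt((-4 + 34*103**(5/2)) - 42244) = sqrt((-4 + 34*(10609*sqrt(103))) - 42244) = sqrt((-4 + 360706*sqrt(103)) - 42244) = sqrt(-42248 + 360706*sqrt(103))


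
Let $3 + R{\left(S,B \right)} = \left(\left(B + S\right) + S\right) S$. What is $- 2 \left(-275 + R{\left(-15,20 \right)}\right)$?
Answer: $256$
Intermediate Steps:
$R{\left(S,B \right)} = -3 + S \left(B + 2 S\right)$ ($R{\left(S,B \right)} = -3 + \left(\left(B + S\right) + S\right) S = -3 + \left(B + 2 S\right) S = -3 + S \left(B + 2 S\right)$)
$- 2 \left(-275 + R{\left(-15,20 \right)}\right) = - 2 \left(-275 + \left(-3 + 2 \left(-15\right)^{2} + 20 \left(-15\right)\right)\right) = - 2 \left(-275 - -147\right) = - 2 \left(-275 + 147\right) = \left(-2\right) \left(-128\right) = 256$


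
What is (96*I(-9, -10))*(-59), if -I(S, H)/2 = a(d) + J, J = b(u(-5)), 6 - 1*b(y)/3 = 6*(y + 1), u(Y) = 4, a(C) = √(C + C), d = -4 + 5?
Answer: -815616 + 11328*√2 ≈ -7.9960e+5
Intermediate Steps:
d = 1
a(C) = √2*√C (a(C) = √(2*C) = √2*√C)
b(y) = -18*y (b(y) = 18 - 18*(y + 1) = 18 - 18*(1 + y) = 18 - 3*(6 + 6*y) = 18 + (-18 - 18*y) = -18*y)
J = -72 (J = -18*4 = -72)
I(S, H) = 144 - 2*√2 (I(S, H) = -2*(√2*√1 - 72) = -2*(√2*1 - 72) = -2*(√2 - 72) = -2*(-72 + √2) = 144 - 2*√2)
(96*I(-9, -10))*(-59) = (96*(144 - 2*√2))*(-59) = (13824 - 192*√2)*(-59) = -815616 + 11328*√2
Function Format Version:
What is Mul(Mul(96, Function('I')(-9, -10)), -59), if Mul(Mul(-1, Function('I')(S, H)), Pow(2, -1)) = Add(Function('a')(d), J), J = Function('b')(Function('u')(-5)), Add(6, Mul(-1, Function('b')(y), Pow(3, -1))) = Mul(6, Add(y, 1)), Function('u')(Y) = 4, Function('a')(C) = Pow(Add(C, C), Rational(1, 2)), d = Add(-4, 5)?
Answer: Add(-815616, Mul(11328, Pow(2, Rational(1, 2)))) ≈ -7.9960e+5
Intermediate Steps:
d = 1
Function('a')(C) = Mul(Pow(2, Rational(1, 2)), Pow(C, Rational(1, 2))) (Function('a')(C) = Pow(Mul(2, C), Rational(1, 2)) = Mul(Pow(2, Rational(1, 2)), Pow(C, Rational(1, 2))))
Function('b')(y) = Mul(-18, y) (Function('b')(y) = Add(18, Mul(-3, Mul(6, Add(y, 1)))) = Add(18, Mul(-3, Mul(6, Add(1, y)))) = Add(18, Mul(-3, Add(6, Mul(6, y)))) = Add(18, Add(-18, Mul(-18, y))) = Mul(-18, y))
J = -72 (J = Mul(-18, 4) = -72)
Function('I')(S, H) = Add(144, Mul(-2, Pow(2, Rational(1, 2)))) (Function('I')(S, H) = Mul(-2, Add(Mul(Pow(2, Rational(1, 2)), Pow(1, Rational(1, 2))), -72)) = Mul(-2, Add(Mul(Pow(2, Rational(1, 2)), 1), -72)) = Mul(-2, Add(Pow(2, Rational(1, 2)), -72)) = Mul(-2, Add(-72, Pow(2, Rational(1, 2)))) = Add(144, Mul(-2, Pow(2, Rational(1, 2)))))
Mul(Mul(96, Function('I')(-9, -10)), -59) = Mul(Mul(96, Add(144, Mul(-2, Pow(2, Rational(1, 2))))), -59) = Mul(Add(13824, Mul(-192, Pow(2, Rational(1, 2)))), -59) = Add(-815616, Mul(11328, Pow(2, Rational(1, 2))))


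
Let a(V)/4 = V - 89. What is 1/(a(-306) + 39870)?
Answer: 1/38290 ≈ 2.6116e-5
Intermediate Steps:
a(V) = -356 + 4*V (a(V) = 4*(V - 89) = 4*(-89 + V) = -356 + 4*V)
1/(a(-306) + 39870) = 1/((-356 + 4*(-306)) + 39870) = 1/((-356 - 1224) + 39870) = 1/(-1580 + 39870) = 1/38290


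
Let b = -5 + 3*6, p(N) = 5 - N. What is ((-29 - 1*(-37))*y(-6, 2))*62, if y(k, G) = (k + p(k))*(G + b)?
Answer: 37200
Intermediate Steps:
b = 13 (b = -5 + 18 = 13)
y(k, G) = 65 + 5*G (y(k, G) = (k + (5 - k))*(G + 13) = 5*(13 + G) = 65 + 5*G)
((-29 - 1*(-37))*y(-6, 2))*62 = ((-29 - 1*(-37))*(65 + 5*2))*62 = ((-29 + 37)*(65 + 10))*62 = (8*75)*62 = 600*62 = 37200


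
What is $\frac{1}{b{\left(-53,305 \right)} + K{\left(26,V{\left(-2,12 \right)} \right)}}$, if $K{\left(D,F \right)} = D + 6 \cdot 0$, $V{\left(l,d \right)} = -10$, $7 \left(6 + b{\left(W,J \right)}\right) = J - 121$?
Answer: $\frac{7}{324} \approx 0.021605$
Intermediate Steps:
$b{\left(W,J \right)} = - \frac{163}{7} + \frac{J}{7}$ ($b{\left(W,J \right)} = -6 + \frac{J - 121}{7} = -6 + \frac{-121 + J}{7} = -6 + \left(- \frac{121}{7} + \frac{J}{7}\right) = - \frac{163}{7} + \frac{J}{7}$)
$K{\left(D,F \right)} = D$ ($K{\left(D,F \right)} = D + 0 = D$)
$\frac{1}{b{\left(-53,305 \right)} + K{\left(26,V{\left(-2,12 \right)} \right)}} = \frac{1}{\left(- \frac{163}{7} + \frac{1}{7} \cdot 305\right) + 26} = \frac{1}{\left(- \frac{163}{7} + \frac{305}{7}\right) + 26} = \frac{1}{\frac{142}{7} + 26} = \frac{1}{\frac{324}{7}} = \frac{7}{324}$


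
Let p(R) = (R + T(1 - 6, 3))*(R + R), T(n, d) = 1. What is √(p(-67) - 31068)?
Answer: 4*I*√1389 ≈ 149.08*I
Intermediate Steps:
p(R) = 2*R*(1 + R) (p(R) = (R + 1)*(R + R) = (1 + R)*(2*R) = 2*R*(1 + R))
√(p(-67) - 31068) = √(2*(-67)*(1 - 67) - 31068) = √(2*(-67)*(-66) - 31068) = √(8844 - 31068) = √(-22224) = 4*I*√1389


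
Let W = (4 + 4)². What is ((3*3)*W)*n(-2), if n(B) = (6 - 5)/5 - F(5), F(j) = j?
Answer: -13824/5 ≈ -2764.8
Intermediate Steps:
n(B) = -24/5 (n(B) = (6 - 5)/5 - 1*5 = 1*(⅕) - 5 = ⅕ - 5 = -24/5)
W = 64 (W = 8² = 64)
((3*3)*W)*n(-2) = ((3*3)*64)*(-24/5) = (9*64)*(-24/5) = 576*(-24/5) = -13824/5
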